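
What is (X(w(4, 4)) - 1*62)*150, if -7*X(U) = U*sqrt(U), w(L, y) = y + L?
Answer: -9300 - 2400*sqrt(2)/7 ≈ -9784.9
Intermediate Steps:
w(L, y) = L + y
X(U) = -U**(3/2)/7 (X(U) = -U*sqrt(U)/7 = -U**(3/2)/7)
(X(w(4, 4)) - 1*62)*150 = (-(4 + 4)**(3/2)/7 - 1*62)*150 = (-16*sqrt(2)/7 - 62)*150 = (-62 - 16*sqrt(2)/7)*150 = -9300 - 2400*sqrt(2)/7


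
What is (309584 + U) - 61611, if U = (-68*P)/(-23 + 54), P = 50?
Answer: 7683763/31 ≈ 2.4786e+5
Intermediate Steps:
U = -3400/31 (U = (-68*50)/(-23 + 54) = -3400/31 ≈ -109.68)
(309584 + U) - 61611 = (309584 - 3400/31) - 61611 = 9593704/31 - 61611 = 7683763/31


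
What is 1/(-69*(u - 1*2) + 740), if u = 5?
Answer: 1/533 ≈ 0.0018762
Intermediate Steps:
1/(-69*(u - 1*2) + 740) = 1/(-69*(5 - 1*2) + 740) = 1/(-69*(5 - 2) + 740) = 1/(-69*3 + 740) = 1/(-23*9 + 740) = 1/(-207 + 740) = 1/533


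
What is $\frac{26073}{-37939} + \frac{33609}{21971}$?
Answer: $\frac{702241968}{833557769} \approx 0.84246$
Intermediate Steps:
$\frac{26073}{-37939} + \frac{33609}{21971} = 26073 \left(- \frac{1}{37939}\right) + 33609 \cdot \frac{1}{21971} = - \frac{26073}{37939} + \frac{33609}{21971} = \frac{702241968}{833557769}$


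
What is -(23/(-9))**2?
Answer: -529/81 ≈ -6.5309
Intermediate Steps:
-(23/(-9))**2 = -(23*(-1/9))**2 = -(-23/9)**2 = -1*529/81 = -529/81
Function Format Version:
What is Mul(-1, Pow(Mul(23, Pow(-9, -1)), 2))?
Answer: Rational(-529, 81) ≈ -6.5309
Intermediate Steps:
Mul(-1, Pow(Mul(23, Pow(-9, -1)), 2)) = Mul(-1, Pow(Mul(23, Rational(-1, 9)), 2)) = Mul(-1, Pow(Rational(-23, 9), 2)) = Mul(-1, Rational(529, 81)) = Rational(-529, 81)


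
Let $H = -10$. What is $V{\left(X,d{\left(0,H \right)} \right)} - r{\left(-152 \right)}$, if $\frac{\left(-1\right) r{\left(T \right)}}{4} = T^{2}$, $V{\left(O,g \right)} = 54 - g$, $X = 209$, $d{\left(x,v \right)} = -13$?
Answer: $92483$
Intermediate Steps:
$r{\left(T \right)} = - 4 T^{2}$
$V{\left(X,d{\left(0,H \right)} \right)} - r{\left(-152 \right)} = \left(54 - -13\right) - - 4 \left(-152\right)^{2} = \left(54 + 13\right) - \left(-4\right) 23104 = 67 - -92416 = 67 + 92416 = 92483$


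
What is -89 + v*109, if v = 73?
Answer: 7868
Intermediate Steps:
-89 + v*109 = -89 + 73*109 = -89 + 7957 = 7868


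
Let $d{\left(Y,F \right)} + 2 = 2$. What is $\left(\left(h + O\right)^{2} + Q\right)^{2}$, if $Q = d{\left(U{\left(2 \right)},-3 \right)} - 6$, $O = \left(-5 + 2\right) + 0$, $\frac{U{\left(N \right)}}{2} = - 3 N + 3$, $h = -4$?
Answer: $1849$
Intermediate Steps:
$U{\left(N \right)} = 6 - 6 N$ ($U{\left(N \right)} = 2 \left(- 3 N + 3\right) = 2 \left(3 - 3 N\right) = 6 - 6 N$)
$O = -3$ ($O = -3 + 0 = -3$)
$d{\left(Y,F \right)} = 0$ ($d{\left(Y,F \right)} = -2 + 2 = 0$)
$Q = -6$ ($Q = 0 - 6 = -6$)
$\left(\left(h + O\right)^{2} + Q\right)^{2} = \left(\left(-4 - 3\right)^{2} - 6\right)^{2} = \left(\left(-7\right)^{2} - 6\right)^{2} = \left(49 - 6\right)^{2} = 43^{2} = 1849$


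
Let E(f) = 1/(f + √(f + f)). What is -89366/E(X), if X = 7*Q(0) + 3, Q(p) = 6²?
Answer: -22788330 - 89366*√510 ≈ -2.4806e+7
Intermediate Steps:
Q(p) = 36
X = 255 (X = 7*36 + 3 = 252 + 3 = 255)
E(f) = 1/(f + √2*√f) (E(f) = 1/(f + √(2*f)) = 1/(f + √2*√f))
-89366/E(X) = -(22788330 + 89366*√510) = -89366*(255 + √510) = -22788330 - 89366*√510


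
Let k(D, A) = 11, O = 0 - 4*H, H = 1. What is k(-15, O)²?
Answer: 121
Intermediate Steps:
O = -4 (O = 0 - 4*1 = 0 - 4 = -4)
k(-15, O)² = 11² = 121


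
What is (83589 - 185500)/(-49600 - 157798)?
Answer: 101911/207398 ≈ 0.49138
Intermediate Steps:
(83589 - 185500)/(-49600 - 157798) = -101911/(-207398) = -101911*(-1/207398) = 101911/207398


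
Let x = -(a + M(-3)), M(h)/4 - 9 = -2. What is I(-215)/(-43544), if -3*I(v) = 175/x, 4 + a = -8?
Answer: -175/2090112 ≈ -8.3728e-5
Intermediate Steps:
a = -12 (a = -4 - 8 = -12)
M(h) = 28 (M(h) = 36 + 4*(-2) = 36 - 8 = 28)
x = -16 (x = -(-12 + 28) = -1*16 = -16)
I(v) = 175/48 (I(v) = -175/(3*(-16)) = -175*(-1)/(3*16) = -⅓*(-175/16) = 175/48)
I(-215)/(-43544) = (175/48)/(-43544) = (175/48)*(-1/43544) = -175/2090112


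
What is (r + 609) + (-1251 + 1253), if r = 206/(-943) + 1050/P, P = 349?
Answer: 202002633/329107 ≈ 613.79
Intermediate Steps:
r = 918256/329107 (r = 206/(-943) + 1050/349 = 206*(-1/943) + 1050*(1/349) = -206/943 + 1050/349 = 918256/329107 ≈ 2.7901)
(r + 609) + (-1251 + 1253) = (918256/329107 + 609) + (-1251 + 1253) = 201344419/329107 + 2 = 202002633/329107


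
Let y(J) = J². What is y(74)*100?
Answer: 547600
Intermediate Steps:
y(74)*100 = 74²*100 = 5476*100 = 547600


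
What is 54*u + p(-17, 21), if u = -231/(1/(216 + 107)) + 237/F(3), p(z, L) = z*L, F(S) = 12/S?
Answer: -8052519/2 ≈ -4.0263e+6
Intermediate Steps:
p(z, L) = L*z
u = -298215/4 (u = -231/(1/(216 + 107)) + 237/((12/3)) = -231/(1/323) + 237/((12*(⅓))) = -231/1/323 + 237/4 = -231*323 + 237*(¼) = -74613 + 237/4 = -298215/4 ≈ -74554.)
54*u + p(-17, 21) = 54*(-298215/4) + 21*(-17) = -8051805/2 - 357 = -8052519/2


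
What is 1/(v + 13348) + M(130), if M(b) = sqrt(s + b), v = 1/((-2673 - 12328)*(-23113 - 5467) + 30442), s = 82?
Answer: 428759022/5723075425657 + 2*sqrt(53) ≈ 14.560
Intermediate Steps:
v = 1/428759022 (v = 1/(-15001*(-28580) + 30442) = 1/(428728580 + 30442) = 1/428759022 ≈ 2.3323e-9)
M(b) = sqrt(82 + b)
1/(v + 13348) + M(130) = 1/(1/428759022 + 13348) + sqrt(82 + 130) = 1/(5723075425657/428759022) + sqrt(212) = 428759022/5723075425657 + 2*sqrt(53)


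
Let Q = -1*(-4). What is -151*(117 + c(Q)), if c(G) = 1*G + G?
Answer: -18875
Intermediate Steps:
Q = 4
c(G) = 2*G (c(G) = G + G = 2*G)
-151*(117 + c(Q)) = -151*(117 + 2*4) = -151*(117 + 8) = -151*125 = -18875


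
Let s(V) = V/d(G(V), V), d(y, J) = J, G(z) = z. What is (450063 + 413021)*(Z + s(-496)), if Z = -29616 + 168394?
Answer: 119777934436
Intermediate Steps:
Z = 138778
s(V) = 1 (s(V) = V/V = 1)
(450063 + 413021)*(Z + s(-496)) = (450063 + 413021)*(138778 + 1) = 863084*138779 = 119777934436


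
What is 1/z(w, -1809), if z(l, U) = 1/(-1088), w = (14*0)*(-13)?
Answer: -1088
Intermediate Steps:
w = 0 (w = 0*(-13) = 0)
z(l, U) = -1/1088
1/z(w, -1809) = 1/(-1/1088) = -1088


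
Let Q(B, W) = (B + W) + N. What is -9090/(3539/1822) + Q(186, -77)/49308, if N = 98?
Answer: -272212459089/58167004 ≈ -4679.8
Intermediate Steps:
Q(B, W) = 98 + B + W (Q(B, W) = (B + W) + 98 = 98 + B + W)
-9090/(3539/1822) + Q(186, -77)/49308 = -9090/(3539/1822) + (98 + 186 - 77)/49308 = -9090/(3539*(1/1822)) + 207*(1/49308) = -9090/3539/1822 + 69/16436 = -9090*1822/3539 + 69/16436 = -16561980/3539 + 69/16436 = -272212459089/58167004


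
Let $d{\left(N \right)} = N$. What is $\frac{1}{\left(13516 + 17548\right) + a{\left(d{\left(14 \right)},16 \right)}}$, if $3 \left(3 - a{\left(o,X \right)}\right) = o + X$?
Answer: $\frac{1}{31057} \approx 3.2199 \cdot 10^{-5}$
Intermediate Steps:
$a{\left(o,X \right)} = 3 - \frac{X}{3} - \frac{o}{3}$ ($a{\left(o,X \right)} = 3 - \frac{o + X}{3} = 3 - \frac{X + o}{3} = 3 - \left(\frac{X}{3} + \frac{o}{3}\right) = 3 - \frac{X}{3} - \frac{o}{3}$)
$\frac{1}{\left(13516 + 17548\right) + a{\left(d{\left(14 \right)},16 \right)}} = \frac{1}{\left(13516 + 17548\right) - 7} = \frac{1}{31064 - 7} = \frac{1}{31057}$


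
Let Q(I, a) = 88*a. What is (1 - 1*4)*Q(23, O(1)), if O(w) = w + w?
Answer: -528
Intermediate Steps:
O(w) = 2*w
(1 - 1*4)*Q(23, O(1)) = (1 - 1*4)*(88*(2*1)) = (1 - 4)*(88*2) = -3*176 = -528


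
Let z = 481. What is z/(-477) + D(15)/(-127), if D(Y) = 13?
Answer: -67288/60579 ≈ -1.1107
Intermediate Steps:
z/(-477) + D(15)/(-127) = 481/(-477) + 13/(-127) = 481*(-1/477) + 13*(-1/127) = -481/477 - 13/127 = -67288/60579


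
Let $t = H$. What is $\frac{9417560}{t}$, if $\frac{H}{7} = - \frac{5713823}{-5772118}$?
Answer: $\frac{54359267592080}{39996761} \approx 1.3591 \cdot 10^{6}$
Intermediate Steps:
$H = \frac{39996761}{5772118}$ ($H = 7 \left(- \frac{5713823}{-5772118}\right) = 7 \left(\left(-5713823\right) \left(- \frac{1}{5772118}\right)\right) = 7 \cdot \frac{5713823}{5772118} = \frac{39996761}{5772118} \approx 6.9293$)
$t = \frac{39996761}{5772118} \approx 6.9293$
$\frac{9417560}{t} = \frac{9417560}{\frac{39996761}{5772118}} = 9417560 \cdot \frac{5772118}{39996761} = \frac{54359267592080}{39996761}$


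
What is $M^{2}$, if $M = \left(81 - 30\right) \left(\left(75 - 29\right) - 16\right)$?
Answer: $2340900$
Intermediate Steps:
$M = 1530$ ($M = \left(81 - 30\right) \left(46 - 16\right) = 51 \cdot 30 = 1530$)
$M^{2} = 1530^{2} = 2340900$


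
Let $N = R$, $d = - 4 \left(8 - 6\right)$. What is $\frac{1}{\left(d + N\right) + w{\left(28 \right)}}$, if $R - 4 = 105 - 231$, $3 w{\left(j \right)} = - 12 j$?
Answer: $- \frac{1}{242} \approx -0.0041322$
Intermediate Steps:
$w{\left(j \right)} = - 4 j$ ($w{\left(j \right)} = \frac{\left(-12\right) j}{3} = - 4 j$)
$R = -122$ ($R = 4 + \left(105 - 231\right) = 4 - 126 = -122$)
$d = -8$ ($d = \left(-4\right) 2 = -8$)
$N = -122$
$\frac{1}{\left(d + N\right) + w{\left(28 \right)}} = \frac{1}{\left(-8 - 122\right) - 112} = \frac{1}{-130 - 112} = \frac{1}{-242} = - \frac{1}{242}$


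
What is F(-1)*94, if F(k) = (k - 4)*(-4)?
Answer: 1880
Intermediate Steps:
F(k) = 16 - 4*k (F(k) = (-4 + k)*(-4) = 16 - 4*k)
F(-1)*94 = (16 - 4*(-1))*94 = (16 + 4)*94 = 20*94 = 1880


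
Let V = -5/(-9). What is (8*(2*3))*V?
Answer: 80/3 ≈ 26.667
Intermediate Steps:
V = 5/9 (V = -5*(-⅑) = 5/9 ≈ 0.55556)
(8*(2*3))*V = (8*(2*3))*(5/9) = (8*6)*(5/9) = 48*(5/9) = 80/3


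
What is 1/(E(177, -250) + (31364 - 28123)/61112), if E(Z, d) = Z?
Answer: 61112/10820065 ≈ 0.0056480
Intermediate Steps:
1/(E(177, -250) + (31364 - 28123)/61112) = 1/(177 + (31364 - 28123)/61112) = 1/(177 + 3241*(1/61112)) = 1/(177 + 3241/61112) = 1/(10820065/61112) = 61112/10820065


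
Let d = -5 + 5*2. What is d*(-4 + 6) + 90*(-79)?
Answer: -7100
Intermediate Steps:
d = 5 (d = -5 + 10 = 5)
d*(-4 + 6) + 90*(-79) = 5*(-4 + 6) + 90*(-79) = 5*2 - 7110 = 10 - 7110 = -7100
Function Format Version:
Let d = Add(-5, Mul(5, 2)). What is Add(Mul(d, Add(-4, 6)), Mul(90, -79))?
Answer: -7100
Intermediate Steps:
d = 5 (d = Add(-5, 10) = 5)
Add(Mul(d, Add(-4, 6)), Mul(90, -79)) = Add(Mul(5, Add(-4, 6)), Mul(90, -79)) = Add(Mul(5, 2), -7110) = Add(10, -7110) = -7100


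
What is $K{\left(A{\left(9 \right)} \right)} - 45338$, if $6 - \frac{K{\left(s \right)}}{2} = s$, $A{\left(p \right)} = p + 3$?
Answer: $-45350$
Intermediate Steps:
$A{\left(p \right)} = 3 + p$
$K{\left(s \right)} = 12 - 2 s$
$K{\left(A{\left(9 \right)} \right)} - 45338 = \left(12 - 2 \left(3 + 9\right)\right) - 45338 = \left(12 - 24\right) - 45338 = -12 - 45338 = -45350$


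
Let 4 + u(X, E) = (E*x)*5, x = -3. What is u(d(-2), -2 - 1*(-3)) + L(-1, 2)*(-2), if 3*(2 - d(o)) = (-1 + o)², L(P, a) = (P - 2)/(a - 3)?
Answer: -25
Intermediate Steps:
L(P, a) = (-2 + P)/(-3 + a)
d(o) = 2 - (-1 + o)²/3
u(X, E) = -4 - 15*E (u(X, E) = -4 + (E*(-3))*5 = -4 - 3*E*5 = -4 - 15*E)
u(d(-2), -2 - 1*(-3)) + L(-1, 2)*(-2) = (-4 - 15*(-2 - 1*(-3))) + ((-2 - 1)/(-3 + 2))*(-2) = (-4 - 15*(-2 + 3)) + (-3/(-1))*(-2) = (-4 - 15*1) - 1*(-3)*(-2) = (-4 - 15) + 3*(-2) = -19 - 6 = -25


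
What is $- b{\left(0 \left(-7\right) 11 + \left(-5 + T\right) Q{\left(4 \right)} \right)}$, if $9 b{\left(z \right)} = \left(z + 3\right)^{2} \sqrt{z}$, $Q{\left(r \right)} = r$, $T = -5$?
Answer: $- \frac{2738 i \sqrt{10}}{9} \approx - 962.04 i$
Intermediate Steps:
$b{\left(z \right)} = \frac{\sqrt{z} \left(3 + z\right)^{2}}{9}$ ($b{\left(z \right)} = \frac{\left(z + 3\right)^{2} \sqrt{z}}{9} = \frac{\left(3 + z\right)^{2} \sqrt{z}}{9} = \frac{\sqrt{z} \left(3 + z\right)^{2}}{9}$)
$- b{\left(0 \left(-7\right) 11 + \left(-5 + T\right) Q{\left(4 \right)} \right)} = - \frac{\sqrt{0 \left(-7\right) 11 + \left(-5 - 5\right) 4} \left(3 + \left(0 \left(-7\right) 11 + \left(-5 - 5\right) 4\right)\right)^{2}}{9} = - \frac{\sqrt{0 \cdot 11 - 40} \left(3 + \left(0 \cdot 11 - 40\right)\right)^{2}}{9} = - \frac{\sqrt{0 - 40} \left(3 + \left(0 - 40\right)\right)^{2}}{9} = - \frac{\sqrt{-40} \left(3 - 40\right)^{2}}{9} = - \frac{2 i \sqrt{10} \left(-37\right)^{2}}{9} = - \frac{2 i \sqrt{10} \cdot 1369}{9} = - \frac{2738 i \sqrt{10}}{9}$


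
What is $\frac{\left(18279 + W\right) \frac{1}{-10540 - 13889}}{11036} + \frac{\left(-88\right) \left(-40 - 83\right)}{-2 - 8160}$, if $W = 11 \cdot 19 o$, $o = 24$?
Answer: $- \frac{44217025631}{33340340908} \approx -1.3262$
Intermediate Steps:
$W = 5016$ ($W = 11 \cdot 19 \cdot 24 = 209 \cdot 24 = 5016$)
$\frac{\left(18279 + W\right) \frac{1}{-10540 - 13889}}{11036} + \frac{\left(-88\right) \left(-40 - 83\right)}{-2 - 8160} = \frac{\left(18279 + 5016\right) \frac{1}{-10540 - 13889}}{11036} + \frac{\left(-88\right) \left(-40 - 83\right)}{-2 - 8160} = \frac{23295}{-24429} \cdot \frac{1}{11036} + \frac{\left(-88\right) \left(-123\right)}{-2 - 8160} = 23295 \left(- \frac{1}{24429}\right) \frac{1}{11036} + \frac{10824}{-8162} = \left(- \frac{7765}{8143}\right) \frac{1}{11036} + 10824 \left(- \frac{1}{8162}\right) = - \frac{7765}{89866148} - \frac{492}{371} = - \frac{44217025631}{33340340908}$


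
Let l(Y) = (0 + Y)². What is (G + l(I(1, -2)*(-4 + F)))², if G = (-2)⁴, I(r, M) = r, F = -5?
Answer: 9409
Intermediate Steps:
l(Y) = Y²
G = 16
(G + l(I(1, -2)*(-4 + F)))² = (16 + (1*(-4 - 5))²)² = (16 + (1*(-9))²)² = (16 + (-9)²)² = (16 + 81)² = 97² = 9409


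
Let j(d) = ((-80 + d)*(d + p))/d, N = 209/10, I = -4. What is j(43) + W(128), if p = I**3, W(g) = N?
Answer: 16757/430 ≈ 38.970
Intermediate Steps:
N = 209/10 (N = 209*(1/10) = 209/10 ≈ 20.900)
W(g) = 209/10
p = -64 (p = (-4)**3 = -64)
j(d) = (-80 + d)*(-64 + d)/d (j(d) = ((-80 + d)*(d - 64))/d = ((-80 + d)*(-64 + d))/d = (-80 + d)*(-64 + d)/d)
j(43) + W(128) = (-144 + 43 + 5120/43) + 209/10 = 777/43 + 209/10 = 16757/430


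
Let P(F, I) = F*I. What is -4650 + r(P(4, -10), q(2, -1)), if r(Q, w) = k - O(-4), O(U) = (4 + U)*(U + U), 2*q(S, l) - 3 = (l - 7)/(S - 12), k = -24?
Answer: -4674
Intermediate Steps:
q(S, l) = 3/2 + (-7 + l)/(2*(-12 + S)) (q(S, l) = 3/2 + ((l - 7)/(S - 12))/2 = 3/2 + ((-7 + l)/(-12 + S))/2 = 3/2 + (-7 + l)/(2*(-12 + S)))
O(U) = 2*U*(4 + U) (O(U) = (4 + U)*(2*U) = 2*U*(4 + U))
r(Q, w) = -24 (r(Q, w) = -24 - 2*(-4)*(4 - 4) = -24 - 2*(-4)*0 = -24 - 1*0 = -24 + 0 = -24)
-4650 + r(P(4, -10), q(2, -1)) = -4650 - 24 = -4674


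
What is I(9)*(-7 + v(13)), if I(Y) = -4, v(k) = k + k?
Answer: -76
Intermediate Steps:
v(k) = 2*k
I(9)*(-7 + v(13)) = -4*(-7 + 2*13) = -4*(-7 + 26) = -4*19 = -76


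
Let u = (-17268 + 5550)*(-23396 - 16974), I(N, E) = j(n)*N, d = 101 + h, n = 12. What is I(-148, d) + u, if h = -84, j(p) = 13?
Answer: 473053736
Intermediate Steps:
d = 17 (d = 101 - 84 = 17)
I(N, E) = 13*N
u = 473055660 (u = -11718*(-40370) = 473055660)
I(-148, d) + u = 13*(-148) + 473055660 = -1924 + 473055660 = 473053736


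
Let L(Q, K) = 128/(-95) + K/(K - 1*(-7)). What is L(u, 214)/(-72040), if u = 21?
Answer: 3979/756239900 ≈ 5.2616e-6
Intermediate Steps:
L(Q, K) = -128/95 + K/(7 + K) (L(Q, K) = 128*(-1/95) + K/(K + 7) = -128/95 + K/(7 + K))
L(u, 214)/(-72040) = ((-896 - 33*214)/(95*(7 + 214)))/(-72040) = ((1/95)*(-896 - 7062)/221)*(-1/72040) = ((1/95)*(1/221)*(-7958))*(-1/72040) = -7958/20995*(-1/72040) = 3979/756239900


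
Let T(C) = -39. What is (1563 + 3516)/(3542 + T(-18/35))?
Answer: 5079/3503 ≈ 1.4499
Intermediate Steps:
(1563 + 3516)/(3542 + T(-18/35)) = (1563 + 3516)/(3542 - 39) = 5079/3503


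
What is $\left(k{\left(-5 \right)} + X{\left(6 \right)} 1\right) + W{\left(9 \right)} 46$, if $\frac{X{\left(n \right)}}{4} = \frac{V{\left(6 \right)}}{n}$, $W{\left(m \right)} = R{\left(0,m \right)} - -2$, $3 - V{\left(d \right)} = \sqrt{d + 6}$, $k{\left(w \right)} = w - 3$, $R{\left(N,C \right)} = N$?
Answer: $86 - \frac{4 \sqrt{3}}{3} \approx 83.691$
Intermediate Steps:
$k{\left(w \right)} = -3 + w$ ($k{\left(w \right)} = w - 3 = -3 + w$)
$V{\left(d \right)} = 3 - \sqrt{6 + d}$ ($V{\left(d \right)} = 3 - \sqrt{d + 6} = 3 - \sqrt{6 + d}$)
$W{\left(m \right)} = 2$ ($W{\left(m \right)} = 0 - -2 = 0 + 2 = 2$)
$X{\left(n \right)} = \frac{4 \left(3 - 2 \sqrt{3}\right)}{n}$ ($X{\left(n \right)} = 4 \frac{3 - \sqrt{6 + 6}}{n} = 4 \frac{3 - \sqrt{12}}{n} = 4 \frac{3 - 2 \sqrt{3}}{n} = \frac{4 \left(3 - 2 \sqrt{3}\right)}{n}$)
$\left(k{\left(-5 \right)} + X{\left(6 \right)} 1\right) + W{\left(9 \right)} 46 = \left(\left(-3 - 5\right) + \frac{4 \left(3 - 2 \sqrt{3}\right)}{6} \cdot 1\right) + 2 \cdot 46 = \left(-8 + 4 \cdot \frac{1}{6} \left(3 - 2 \sqrt{3}\right) 1\right) + 92 = \left(-8 + \left(2 - \frac{4 \sqrt{3}}{3}\right) 1\right) + 92 = \left(-8 + \left(2 - \frac{4 \sqrt{3}}{3}\right)\right) + 92 = \left(-6 - \frac{4 \sqrt{3}}{3}\right) + 92 = 86 - \frac{4 \sqrt{3}}{3}$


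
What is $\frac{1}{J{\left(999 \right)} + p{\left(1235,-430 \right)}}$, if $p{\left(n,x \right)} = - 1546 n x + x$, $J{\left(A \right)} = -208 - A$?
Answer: $\frac{1}{821001663} \approx 1.218 \cdot 10^{-9}$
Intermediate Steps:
$p{\left(n,x \right)} = x - 1546 n x$ ($p{\left(n,x \right)} = - 1546 n x + x = x - 1546 n x$)
$\frac{1}{J{\left(999 \right)} + p{\left(1235,-430 \right)}} = \frac{1}{\left(-208 - 999\right) - 430 \left(1 - 1909310\right)} = \frac{1}{-1207 - -821002870} = \frac{1}{-1207 + 821002870} = \frac{1}{821001663}$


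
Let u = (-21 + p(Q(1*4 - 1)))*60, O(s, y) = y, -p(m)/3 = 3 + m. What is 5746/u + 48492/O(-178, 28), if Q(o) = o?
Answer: 1089523/630 ≈ 1729.4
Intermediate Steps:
p(m) = -9 - 3*m (p(m) = -3*(3 + m) = -9 - 3*m)
u = -2340 (u = (-21 + (-9 - 3*(1*4 - 1)))*60 = (-21 + (-9 - 3*(4 - 1)))*60 = (-21 + (-9 - 3*3))*60 = (-21 + (-9 - 9))*60 = (-21 - 18)*60 = -39*60 = -2340)
5746/u + 48492/O(-178, 28) = 5746/(-2340) + 48492/28 = 5746*(-1/2340) + 48492*(1/28) = -221/90 + 12123/7 = 1089523/630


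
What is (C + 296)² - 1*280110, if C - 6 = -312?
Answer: -280010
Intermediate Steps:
C = -306 (C = 6 - 312 = -306)
(C + 296)² - 1*280110 = (-306 + 296)² - 1*280110 = (-10)² - 280110 = 100 - 280110 = -280010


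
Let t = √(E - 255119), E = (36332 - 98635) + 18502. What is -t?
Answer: -2*I*√74730 ≈ -546.74*I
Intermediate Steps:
E = -43801 (E = -62303 + 18502 = -43801)
t = 2*I*√74730 (t = √(-43801 - 255119) = √(-298920) = 2*I*√74730 ≈ 546.74*I)
-t = -2*I*√74730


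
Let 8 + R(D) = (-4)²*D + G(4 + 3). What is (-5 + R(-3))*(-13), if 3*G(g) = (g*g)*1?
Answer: 1742/3 ≈ 580.67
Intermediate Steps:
G(g) = g²/3 (G(g) = ((g*g)*1)/3 = (g²*1)/3 = g²/3)
R(D) = 25/3 + 16*D (R(D) = -8 + ((-4)²*D + (4 + 3)²/3) = -8 + (16*D + (⅓)*7²) = -8 + (16*D + (⅓)*49) = -8 + (16*D + 49/3) = -8 + (49/3 + 16*D) = 25/3 + 16*D)
(-5 + R(-3))*(-13) = (-5 + (25/3 + 16*(-3)))*(-13) = (-5 + (25/3 - 48))*(-13) = (-5 - 119/3)*(-13) = -134/3*(-13) = 1742/3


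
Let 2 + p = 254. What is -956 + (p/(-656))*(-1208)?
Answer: -20170/41 ≈ -491.95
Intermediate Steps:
p = 252 (p = -2 + 254 = 252)
-956 + (p/(-656))*(-1208) = -956 + (252/(-656))*(-1208) = -956 + (252*(-1/656))*(-1208) = -956 - 63/164*(-1208) = -956 + 19026/41 = -20170/41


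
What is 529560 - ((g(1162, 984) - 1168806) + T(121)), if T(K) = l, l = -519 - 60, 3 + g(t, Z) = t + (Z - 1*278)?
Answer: 1697080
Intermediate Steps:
g(t, Z) = -281 + Z + t (g(t, Z) = -3 + (t + (Z - 1*278)) = -3 + (t + (Z - 278)) = -3 + (t + (-278 + Z)) = -3 + (-278 + Z + t) = -281 + Z + t)
l = -579
T(K) = -579
529560 - ((g(1162, 984) - 1168806) + T(121)) = 529560 - (((-281 + 984 + 1162) - 1168806) - 579) = 529560 - ((1865 - 1168806) - 579) = 529560 - (-1166941 - 579) = 529560 - 1*(-1167520) = 529560 + 1167520 = 1697080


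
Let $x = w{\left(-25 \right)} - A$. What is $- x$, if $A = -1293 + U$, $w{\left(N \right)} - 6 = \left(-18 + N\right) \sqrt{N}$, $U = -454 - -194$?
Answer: $-1559 + 215 i \approx -1559.0 + 215.0 i$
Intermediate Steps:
$U = -260$ ($U = -454 + 194 = -260$)
$w{\left(N \right)} = 6 + \sqrt{N} \left(-18 + N\right)$ ($w{\left(N \right)} = 6 + \left(-18 + N\right) \sqrt{N} = 6 + \sqrt{N} \left(-18 + N\right)$)
$A = -1553$ ($A = -1293 - 260 = -1553$)
$x = 1559 - 215 i$ ($x = \left(6 + \left(-25\right)^{\frac{3}{2}} - 18 \sqrt{-25}\right) - -1553 = \left(6 - 125 i - 18 \cdot 5 i\right) + 1553 = \left(6 - 125 i - 90 i\right) + 1553 = \left(6 - 215 i\right) + 1553 = 1559 - 215 i \approx 1559.0 - 215.0 i$)
$- x = - (1559 - 215 i) = -1559 + 215 i$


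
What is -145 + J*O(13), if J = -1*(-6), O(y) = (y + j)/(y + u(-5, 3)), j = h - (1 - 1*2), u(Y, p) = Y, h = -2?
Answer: -136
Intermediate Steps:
j = -1 (j = -2 - (1 - 1*2) = -2 - (1 - 2) = -2 - 1*(-1) = -2 + 1 = -1)
O(y) = (-1 + y)/(-5 + y) (O(y) = (y - 1)/(y - 5) = (-1 + y)/(-5 + y))
J = 6
-145 + J*O(13) = -145 + 6*((-1 + 13)/(-5 + 13)) = -145 + 6*(12/8) = -145 + 6*((⅛)*12) = -145 + 6*(3/2) = -145 + 9 = -136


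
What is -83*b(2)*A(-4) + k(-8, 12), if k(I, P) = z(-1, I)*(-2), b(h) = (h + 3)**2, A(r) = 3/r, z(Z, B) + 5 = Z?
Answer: 6273/4 ≈ 1568.3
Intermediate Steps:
z(Z, B) = -5 + Z
b(h) = (3 + h)**2
k(I, P) = 12 (k(I, P) = (-5 - 1)*(-2) = -6*(-2) = 12)
-83*b(2)*A(-4) + k(-8, 12) = -83*(3 + 2)**2*3/(-4) + 12 = -83*5**2*3*(-1/4) + 12 = -2075*(-3)/4 + 12 = -83*(-75/4) + 12 = 6225/4 + 12 = 6273/4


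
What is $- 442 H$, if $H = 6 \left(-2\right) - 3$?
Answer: $6630$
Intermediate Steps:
$H = -15$ ($H = -12 - 3 = -15$)
$- 442 H = \left(-442\right) \left(-15\right) = 6630$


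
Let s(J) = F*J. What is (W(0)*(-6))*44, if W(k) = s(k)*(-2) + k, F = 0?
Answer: 0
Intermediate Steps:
s(J) = 0 (s(J) = 0*J = 0)
W(k) = k (W(k) = 0*(-2) + k = 0 + k = k)
(W(0)*(-6))*44 = (0*(-6))*44 = 0*44 = 0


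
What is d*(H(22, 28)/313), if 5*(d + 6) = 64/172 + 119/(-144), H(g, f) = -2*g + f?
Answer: 188573/605655 ≈ 0.31135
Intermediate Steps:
H(g, f) = f - 2*g
d = -188573/30960 (d = -6 + (64/172 + 119/(-144))/5 = -6 + (64*(1/172) + 119*(-1/144))/5 = -6 + (16/43 - 119/144)/5 = -6 + (⅕)*(-2813/6192) = -6 - 2813/30960 = -188573/30960 ≈ -6.0909)
d*(H(22, 28)/313) = -188573*(28 - 2*22)/(30960*313) = -188573*(28 - 44)/(30960*313) = -(-188573)/(1935*313) = -188573/30960*(-16/313) = 188573/605655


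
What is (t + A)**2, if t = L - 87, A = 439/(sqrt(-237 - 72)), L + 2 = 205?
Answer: 3965183/309 - 101848*I*sqrt(309)/309 ≈ 12832.0 - 5793.9*I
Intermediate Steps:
L = 203 (L = -2 + 205 = 203)
A = -439*I*sqrt(309)/309 (A = 439/(sqrt(-309)) = 439/((I*sqrt(309))) = 439*(-I*sqrt(309)/309) = -439*I*sqrt(309)/309 ≈ -24.974*I)
t = 116 (t = 203 - 87 = 116)
(t + A)**2 = (116 - 439*I*sqrt(309)/309)**2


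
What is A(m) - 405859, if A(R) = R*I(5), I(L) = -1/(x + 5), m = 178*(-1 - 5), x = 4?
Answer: -1217221/3 ≈ -4.0574e+5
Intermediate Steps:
m = -1068 (m = 178*(-6) = -1068)
I(L) = -1/9 (I(L) = -1/(4 + 5) = -1/9)
A(R) = -R/9 (A(R) = R*(-1/9) = -R/9)
A(m) - 405859 = -1/9*(-1068) - 405859 = 356/3 - 405859 = -1217221/3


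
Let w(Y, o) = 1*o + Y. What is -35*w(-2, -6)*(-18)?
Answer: -5040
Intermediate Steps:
w(Y, o) = Y + o (w(Y, o) = o + Y = Y + o)
-35*w(-2, -6)*(-18) = -35*(-2 - 6)*(-18) = -35*(-8)*(-18) = 280*(-18) = -5040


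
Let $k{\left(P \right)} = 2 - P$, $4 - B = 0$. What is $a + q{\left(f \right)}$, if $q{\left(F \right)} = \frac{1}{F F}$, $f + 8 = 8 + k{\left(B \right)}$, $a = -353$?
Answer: $- \frac{1411}{4} \approx -352.75$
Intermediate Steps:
$B = 4$ ($B = 4 - 0 = 4 + 0 = 4$)
$f = -2$ ($f = -8 + \left(8 + \left(2 - 4\right)\right) = -8 + \left(8 - 2\right) = -8 + 6 = -2$)
$q{\left(F \right)} = \frac{1}{F^{2}}$
$a + q{\left(f \right)} = -353 + \frac{1}{4} = - \frac{1411}{4}$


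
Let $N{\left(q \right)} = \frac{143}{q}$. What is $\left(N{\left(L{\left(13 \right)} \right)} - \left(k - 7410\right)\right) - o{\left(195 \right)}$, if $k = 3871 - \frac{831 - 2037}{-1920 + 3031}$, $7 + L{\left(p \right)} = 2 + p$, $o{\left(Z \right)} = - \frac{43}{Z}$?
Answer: $\frac{6163134299}{1733160} \approx 3556.0$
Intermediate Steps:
$L{\left(p \right)} = -5 + p$ ($L{\left(p \right)} = -7 + \left(2 + p\right) = -5 + p$)
$k = \frac{4301887}{1111}$ ($k = 3871 - - \frac{1206}{1111} = 3871 + \frac{1206}{1111} = \frac{4301887}{1111} \approx 3872.1$)
$\left(N{\left(L{\left(13 \right)} \right)} - \left(k - 7410\right)\right) - o{\left(195 \right)} = \left(\frac{143}{-5 + 13} - \left(\frac{4301887}{1111} - 7410\right)\right) - - \frac{43}{195} = \left(\frac{143}{8} - - \frac{3930623}{1111}\right) - \left(-43\right) \frac{1}{195} = \left(143 \cdot \frac{1}{8} + \frac{3930623}{1111}\right) - - \frac{43}{195} = \left(\frac{143}{8} + \frac{3930623}{1111}\right) + \frac{43}{195} = \frac{31603857}{8888} + \frac{43}{195} = \frac{6163134299}{1733160}$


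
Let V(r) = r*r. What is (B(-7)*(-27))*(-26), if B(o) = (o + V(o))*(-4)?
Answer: -117936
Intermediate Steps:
V(r) = r**2
B(o) = -4*o - 4*o**2 (B(o) = (o + o**2)*(-4) = -4*o - 4*o**2)
(B(-7)*(-27))*(-26) = ((4*(-7)*(-1 - 1*(-7)))*(-27))*(-26) = ((4*(-7)*(-1 + 7))*(-27))*(-26) = ((4*(-7)*6)*(-27))*(-26) = -168*(-27)*(-26) = 4536*(-26) = -117936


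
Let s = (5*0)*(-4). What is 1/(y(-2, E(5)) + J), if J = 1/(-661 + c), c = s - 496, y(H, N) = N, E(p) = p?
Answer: 1157/5784 ≈ 0.20003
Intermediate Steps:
s = 0 (s = 0*(-4) = 0)
c = -496 (c = 0 - 496 = -496)
J = -1/1157 (J = 1/(-661 - 496) = 1/(-1157) = -1/1157 ≈ -0.00086430)
1/(y(-2, E(5)) + J) = 1/(5 - 1/1157) = 1/(5784/1157) = 1157/5784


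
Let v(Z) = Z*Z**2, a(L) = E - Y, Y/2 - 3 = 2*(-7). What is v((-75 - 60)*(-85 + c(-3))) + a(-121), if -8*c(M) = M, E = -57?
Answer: 763426641436955/512 ≈ 1.4911e+12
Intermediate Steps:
Y = -22 (Y = 6 + 2*(2*(-7)) = 6 + 2*(-14) = 6 - 28 = -22)
c(M) = -M/8
a(L) = -35 (a(L) = -57 - 1*(-22) = -57 + 22 = -35)
v(Z) = Z**3
v((-75 - 60)*(-85 + c(-3))) + a(-121) = ((-75 - 60)*(-85 - 1/8*(-3)))**3 - 35 = (-135*(-85 + 3/8))**3 - 35 = (-135*(-677/8))**3 - 35 = (91395/8)**3 - 35 = 763426641454875/512 - 35 = 763426641436955/512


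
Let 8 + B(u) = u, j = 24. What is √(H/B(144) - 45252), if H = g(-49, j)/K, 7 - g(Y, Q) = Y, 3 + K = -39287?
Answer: I*√20188296707370310/667930 ≈ 212.73*I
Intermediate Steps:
K = -39290 (K = -3 - 39287 = -39290)
g(Y, Q) = 7 - Y
B(u) = -8 + u
H = -28/19645 (H = (7 - 1*(-49))/(-39290) = (7 + 49)*(-1/39290) = 56*(-1/39290) = -28/19645 ≈ -0.0014253)
√(H/B(144) - 45252) = √(-28/(19645*(-8 + 144)) - 45252) = √(-28/19645/136 - 45252) = √(-28/19645*1/136 - 45252) = √(-7/667930 - 45252) = √(-30225168367/667930) = I*√20188296707370310/667930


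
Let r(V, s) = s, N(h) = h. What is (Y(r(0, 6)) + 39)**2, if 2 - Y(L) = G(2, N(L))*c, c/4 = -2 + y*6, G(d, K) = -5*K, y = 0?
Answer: 39601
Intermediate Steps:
c = -8 (c = 4*(-2 + 0*6) = 4*(-2 + 0) = 4*(-2) = -8)
Y(L) = 2 - 40*L (Y(L) = 2 - (-5*L)*(-8) = 2 - 40*L)
(Y(r(0, 6)) + 39)**2 = ((2 - 40*6) + 39)**2 = ((2 - 240) + 39)**2 = (-238 + 39)**2 = (-199)**2 = 39601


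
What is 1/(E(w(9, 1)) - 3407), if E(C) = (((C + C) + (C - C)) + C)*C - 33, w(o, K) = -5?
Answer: -1/3365 ≈ -0.00029718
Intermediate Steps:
E(C) = -33 + 3*C**2 (E(C) = ((2*C + 0) + C)*C - 33 = (2*C + C)*C - 33 = (3*C)*C - 33 = 3*C**2 - 33 = -33 + 3*C**2)
1/(E(w(9, 1)) - 3407) = 1/((-33 + 3*(-5)**2) - 3407) = 1/((-33 + 3*25) - 3407) = 1/((-33 + 75) - 3407) = 1/(42 - 3407) = 1/(-3365) = -1/3365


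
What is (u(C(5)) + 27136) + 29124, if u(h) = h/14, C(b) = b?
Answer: 787645/14 ≈ 56260.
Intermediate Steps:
u(h) = h/14 (u(h) = h*(1/14) = h/14)
(u(C(5)) + 27136) + 29124 = ((1/14)*5 + 27136) + 29124 = (5/14 + 27136) + 29124 = 379909/14 + 29124 = 787645/14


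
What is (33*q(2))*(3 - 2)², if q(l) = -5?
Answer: -165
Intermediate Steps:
(33*q(2))*(3 - 2)² = (33*(-5))*(3 - 2)² = -165*1² = -165*1 = -165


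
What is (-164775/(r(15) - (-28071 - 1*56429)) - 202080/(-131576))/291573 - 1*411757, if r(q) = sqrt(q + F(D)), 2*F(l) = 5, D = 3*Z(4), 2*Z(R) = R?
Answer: -1879867078326805102687217/4565476915560197361 + 10985*sqrt(70)/277587214419663 ≈ -4.1176e+5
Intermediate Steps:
Z(R) = R/2
D = 6 (D = 3*((1/2)*4) = 3*2 = 6)
F(l) = 5/2 (F(l) = (1/2)*5 = 5/2)
r(q) = sqrt(5/2 + q) (r(q) = sqrt(q + 5/2) = sqrt(5/2 + q))
(-164775/(r(15) - (-28071 - 1*56429)) - 202080/(-131576))/291573 - 1*411757 = (-164775/(sqrt(10 + 4*15)/2 - (-28071 - 1*56429)) - 202080/(-131576))/291573 - 1*411757 = (-164775/(sqrt(10 + 60)/2 - (-28071 - 56429)) - 202080*(-1/131576))*(1/291573) - 411757 = (-164775/(sqrt(70)/2 - 1*(-84500)) + 25260/16447)*(1/291573) - 411757 = (-164775/(sqrt(70)/2 + 84500) + 25260/16447)*(1/291573) - 411757 = (-164775/(84500 + sqrt(70)/2) + 25260/16447)*(1/291573) - 411757 = (25260/16447 - 164775/(84500 + sqrt(70)/2))*(1/291573) - 411757 = (8420/1598500377 - 54925/(97191*(84500 + sqrt(70)/2))) - 411757 = -658193719723969/1598500377 - 54925/(97191*(84500 + sqrt(70)/2))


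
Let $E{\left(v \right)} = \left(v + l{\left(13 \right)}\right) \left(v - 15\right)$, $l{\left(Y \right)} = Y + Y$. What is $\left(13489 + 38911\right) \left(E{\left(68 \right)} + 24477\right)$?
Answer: $1543651600$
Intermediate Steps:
$l{\left(Y \right)} = 2 Y$
$E{\left(v \right)} = \left(-15 + v\right) \left(26 + v\right)$ ($E{\left(v \right)} = \left(v + 2 \cdot 13\right) \left(v - 15\right) = \left(v + 26\right) \left(-15 + v\right) = \left(26 + v\right) \left(-15 + v\right) = \left(-15 + v\right) \left(26 + v\right)$)
$\left(13489 + 38911\right) \left(E{\left(68 \right)} + 24477\right) = \left(13489 + 38911\right) \left(\left(-390 + 68^{2} + 11 \cdot 68\right) + 24477\right) = 52400 \left(\left(-390 + 4624 + 748\right) + 24477\right) = 52400 \left(4982 + 24477\right) = 52400 \cdot 29459 = 1543651600$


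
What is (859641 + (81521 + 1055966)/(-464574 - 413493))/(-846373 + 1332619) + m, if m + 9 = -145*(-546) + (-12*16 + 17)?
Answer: 991892534747168/12557546073 ≈ 78988.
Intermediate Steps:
m = 78986 (m = -9 + (-145*(-546) + (-12*16 + 17)) = -9 + (79170 + (-192 + 17)) = -9 + (79170 - 175) = -9 + 78995 = 78986)
(859641 + (81521 + 1055966)/(-464574 - 413493))/(-846373 + 1332619) + m = (859641 + (81521 + 1055966)/(-464574 - 413493))/(-846373 + 1332619) + 78986 = (859641 + 1137487/(-878067))/486246 + 78986 = (859641 + 1137487*(-1/878067))*(1/486246) + 78986 = (859641 - 66911/51651)*(1/486246) + 78986 = (44401250380/51651)*(1/486246) + 78986 = 22200625190/12557546073 + 78986 = 991892534747168/12557546073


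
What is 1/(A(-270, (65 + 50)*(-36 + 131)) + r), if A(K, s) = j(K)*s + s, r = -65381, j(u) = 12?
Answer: 1/76644 ≈ 1.3047e-5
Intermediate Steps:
A(K, s) = 13*s (A(K, s) = 12*s + s = 13*s)
1/(A(-270, (65 + 50)*(-36 + 131)) + r) = 1/(13*((65 + 50)*(-36 + 131)) - 65381) = 1/(13*(115*95) - 65381) = 1/(13*10925 - 65381) = 1/(142025 - 65381) = 1/76644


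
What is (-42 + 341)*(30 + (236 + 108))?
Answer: 111826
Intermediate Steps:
(-42 + 341)*(30 + (236 + 108)) = 299*(30 + 344) = 299*374 = 111826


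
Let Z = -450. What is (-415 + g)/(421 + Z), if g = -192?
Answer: 607/29 ≈ 20.931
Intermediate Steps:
(-415 + g)/(421 + Z) = (-415 - 192)/(421 - 450) = -607/(-29) = -607*(-1/29) = 607/29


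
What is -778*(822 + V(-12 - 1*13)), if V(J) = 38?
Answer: -669080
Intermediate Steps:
-778*(822 + V(-12 - 1*13)) = -778*(822 + 38) = -778*860 = -669080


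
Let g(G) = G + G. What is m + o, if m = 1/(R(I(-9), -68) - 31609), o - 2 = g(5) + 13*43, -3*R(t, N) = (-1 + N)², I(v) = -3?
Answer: 18954915/33196 ≈ 571.00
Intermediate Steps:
g(G) = 2*G
R(t, N) = -(-1 + N)²/3
o = 571 (o = 2 + (2*5 + 13*43) = 2 + (10 + 559) = 2 + 569 = 571)
m = -1/33196 (m = 1/(-(-1 - 68)²/3 - 31609) = 1/(-⅓*(-69)² - 31609) = 1/(-⅓*4761 - 31609) = 1/(-1587 - 31609) = 1/(-33196) = -1/33196 ≈ -3.0124e-5)
m + o = -1/33196 + 571 = 18954915/33196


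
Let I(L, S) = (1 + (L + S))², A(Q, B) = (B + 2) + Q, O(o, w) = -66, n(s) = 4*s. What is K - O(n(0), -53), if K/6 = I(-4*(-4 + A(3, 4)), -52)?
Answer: 30312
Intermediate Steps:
A(Q, B) = 2 + B + Q (A(Q, B) = (2 + B) + Q = 2 + B + Q)
I(L, S) = (1 + L + S)²
K = 30246 (K = 6*(1 - 4*(-4 + (2 + 4 + 3)) - 52)² = 6*(1 - 4*(-4 + 9) - 52)² = 6*(1 - 4*5 - 52)² = 6*(1 - 20 - 52)² = 6*(-71)² = 6*5041 = 30246)
K - O(n(0), -53) = 30246 - 1*(-66) = 30246 + 66 = 30312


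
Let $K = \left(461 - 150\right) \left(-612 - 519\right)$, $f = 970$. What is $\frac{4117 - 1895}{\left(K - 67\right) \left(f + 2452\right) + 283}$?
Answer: $- \frac{2222}{1203886693} \approx -1.8457 \cdot 10^{-6}$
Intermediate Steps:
$K = -351741$ ($K = 311 \left(-1131\right) = -351741$)
$\frac{4117 - 1895}{\left(K - 67\right) \left(f + 2452\right) + 283} = \frac{4117 - 1895}{\left(-351741 - 67\right) \left(970 + 2452\right) + 283} = \frac{2222}{\left(-351808\right) 3422 + 283} = \frac{2222}{-1203886976 + 283} = \frac{2222}{-1203886693} = 2222 \left(- \frac{1}{1203886693}\right) = - \frac{2222}{1203886693}$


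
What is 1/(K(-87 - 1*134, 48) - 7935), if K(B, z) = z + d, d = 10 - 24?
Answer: -1/7901 ≈ -0.00012657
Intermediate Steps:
d = -14
K(B, z) = -14 + z (K(B, z) = z - 14 = -14 + z)
1/(K(-87 - 1*134, 48) - 7935) = 1/((-14 + 48) - 7935) = 1/(34 - 7935) = 1/(-7901) = -1/7901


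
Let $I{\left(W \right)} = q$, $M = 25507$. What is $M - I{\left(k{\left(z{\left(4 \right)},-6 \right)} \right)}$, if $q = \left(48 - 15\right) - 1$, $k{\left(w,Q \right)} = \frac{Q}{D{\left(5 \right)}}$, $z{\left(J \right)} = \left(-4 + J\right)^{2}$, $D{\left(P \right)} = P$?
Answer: $25475$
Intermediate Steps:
$k{\left(w,Q \right)} = \frac{Q}{5}$
$q = 32$ ($q = 33 - 1 = 32$)
$I{\left(W \right)} = 32$
$M - I{\left(k{\left(z{\left(4 \right)},-6 \right)} \right)} = 25507 - 32 = 25475$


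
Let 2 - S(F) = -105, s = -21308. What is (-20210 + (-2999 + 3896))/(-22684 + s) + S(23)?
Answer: 4726457/43992 ≈ 107.44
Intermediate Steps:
S(F) = 107 (S(F) = 2 - 1*(-105) = 2 + 105 = 107)
(-20210 + (-2999 + 3896))/(-22684 + s) + S(23) = (-20210 + (-2999 + 3896))/(-22684 - 21308) + 107 = (-20210 + 897)/(-43992) + 107 = -19313*(-1/43992) + 107 = 19313/43992 + 107 = 4726457/43992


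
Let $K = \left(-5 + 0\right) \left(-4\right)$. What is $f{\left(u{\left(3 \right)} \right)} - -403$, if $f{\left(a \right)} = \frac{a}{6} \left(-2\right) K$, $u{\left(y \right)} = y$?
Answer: $383$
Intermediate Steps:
$K = 20$ ($K = \left(-5\right) \left(-4\right) = 20$)
$f{\left(a \right)} = - \frac{20 a}{3}$ ($f{\left(a \right)} = \frac{a}{6} \left(-2\right) 20 = - \frac{a}{3} \cdot 20 = - \frac{20 a}{3}$)
$f{\left(u{\left(3 \right)} \right)} - -403 = \left(- \frac{20}{3}\right) 3 - -403 = -20 + 403 = 383$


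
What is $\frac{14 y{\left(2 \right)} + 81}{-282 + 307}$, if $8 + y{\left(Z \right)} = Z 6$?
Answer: $\frac{137}{25} \approx 5.48$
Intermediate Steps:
$y{\left(Z \right)} = -8 + 6 Z$ ($y{\left(Z \right)} = -8 + Z 6 = -8 + 6 Z$)
$\frac{14 y{\left(2 \right)} + 81}{-282 + 307} = \frac{14 \left(-8 + 6 \cdot 2\right) + 81}{-282 + 307} = \frac{14 \left(-8 + 12\right) + 81}{25} = \left(14 \cdot 4 + 81\right) \frac{1}{25} = \left(56 + 81\right) \frac{1}{25} = 137 \cdot \frac{1}{25} = \frac{137}{25}$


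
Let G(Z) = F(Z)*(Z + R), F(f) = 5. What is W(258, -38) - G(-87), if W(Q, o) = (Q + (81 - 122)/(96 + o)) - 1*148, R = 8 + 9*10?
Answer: 3149/58 ≈ 54.293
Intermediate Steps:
R = 98 (R = 8 + 90 = 98)
W(Q, o) = -148 + Q - 41/(96 + o) (W(Q, o) = (Q - 41/(96 + o)) - 148 = -148 + Q - 41/(96 + o))
G(Z) = 490 + 5*Z (G(Z) = 5*(Z + 98) = 5*(98 + Z) = 490 + 5*Z)
W(258, -38) - G(-87) = (-14249 - 148*(-38) + 96*258 + 258*(-38))/(96 - 38) - (490 + 5*(-87)) = (-14249 + 5624 + 24768 - 9804)/58 - (490 - 435) = (1/58)*6339 - 1*55 = 6339/58 - 55 = 3149/58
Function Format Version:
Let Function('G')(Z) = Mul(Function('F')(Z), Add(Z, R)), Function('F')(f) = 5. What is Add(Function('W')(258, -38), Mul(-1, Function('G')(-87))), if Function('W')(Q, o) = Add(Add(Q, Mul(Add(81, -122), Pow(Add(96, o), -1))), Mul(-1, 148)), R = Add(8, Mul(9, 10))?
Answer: Rational(3149, 58) ≈ 54.293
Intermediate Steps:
R = 98 (R = Add(8, 90) = 98)
Function('W')(Q, o) = Add(-148, Q, Mul(-41, Pow(Add(96, o), -1))) (Function('W')(Q, o) = Add(Add(Q, Mul(-41, Pow(Add(96, o), -1))), -148) = Add(-148, Q, Mul(-41, Pow(Add(96, o), -1))))
Function('G')(Z) = Add(490, Mul(5, Z)) (Function('G')(Z) = Mul(5, Add(Z, 98)) = Mul(5, Add(98, Z)) = Add(490, Mul(5, Z)))
Add(Function('W')(258, -38), Mul(-1, Function('G')(-87))) = Add(Mul(Pow(Add(96, -38), -1), Add(-14249, Mul(-148, -38), Mul(96, 258), Mul(258, -38))), Mul(-1, Add(490, Mul(5, -87)))) = Add(Mul(Pow(58, -1), Add(-14249, 5624, 24768, -9804)), Mul(-1, Add(490, -435))) = Add(Mul(Rational(1, 58), 6339), Mul(-1, 55)) = Add(Rational(6339, 58), -55) = Rational(3149, 58)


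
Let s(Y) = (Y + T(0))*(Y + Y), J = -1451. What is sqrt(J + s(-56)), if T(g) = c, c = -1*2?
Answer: sqrt(5045) ≈ 71.028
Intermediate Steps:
c = -2
T(g) = -2
s(Y) = 2*Y*(-2 + Y) (s(Y) = (Y - 2)*(Y + Y) = (-2 + Y)*(2*Y) = 2*Y*(-2 + Y))
sqrt(J + s(-56)) = sqrt(-1451 + 2*(-56)*(-2 - 56)) = sqrt(-1451 + 2*(-56)*(-58)) = sqrt(-1451 + 6496) = sqrt(5045)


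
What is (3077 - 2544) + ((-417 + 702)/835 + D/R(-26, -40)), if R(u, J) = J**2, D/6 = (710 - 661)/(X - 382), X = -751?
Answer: 80731210651/151368800 ≈ 533.34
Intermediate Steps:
D = -294/1133 (D = 6*((710 - 661)/(-751 - 382)) = 6*(49/(-1133)) = 6*(49*(-1/1133)) = 6*(-49/1133) = -294/1133 ≈ -0.25949)
(3077 - 2544) + ((-417 + 702)/835 + D/R(-26, -40)) = (3077 - 2544) + ((-417 + 702)/835 - 294/(1133*((-40)**2))) = 533 + (285*(1/835) - 294/1133/1600) = 533 + (57/167 - 294/1133*1/1600) = 533 + (57/167 - 147/906400) = 533 + 51640251/151368800 = 80731210651/151368800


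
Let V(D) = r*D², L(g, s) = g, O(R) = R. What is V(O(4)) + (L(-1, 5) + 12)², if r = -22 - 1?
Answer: -247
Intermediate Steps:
r = -23
V(D) = -23*D²
V(O(4)) + (L(-1, 5) + 12)² = -23*4² + (-1 + 12)² = -23*16 + 11² = -368 + 121 = -247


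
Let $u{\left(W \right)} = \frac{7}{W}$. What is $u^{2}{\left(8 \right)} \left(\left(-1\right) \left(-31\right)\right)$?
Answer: $\frac{1519}{64} \approx 23.734$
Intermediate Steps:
$u^{2}{\left(8 \right)} \left(\left(-1\right) \left(-31\right)\right) = \left(\frac{7}{8}\right)^{2} \left(\left(-1\right) \left(-31\right)\right) = \left(7 \cdot \frac{1}{8}\right)^{2} \cdot 31 = \left(\frac{7}{8}\right)^{2} \cdot 31 = \frac{49}{64} \cdot 31 = \frac{1519}{64}$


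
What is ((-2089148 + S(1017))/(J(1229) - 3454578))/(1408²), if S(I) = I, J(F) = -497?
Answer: 2088131/6849561804800 ≈ 3.0486e-7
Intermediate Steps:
((-2089148 + S(1017))/(J(1229) - 3454578))/(1408²) = ((-2089148 + 1017)/(-497 - 3454578))/(1408²) = -2088131/(-3455075)/1982464 = -2088131*(-1/3455075)*(1/1982464) = (2088131/3455075)*(1/1982464) = 2088131/6849561804800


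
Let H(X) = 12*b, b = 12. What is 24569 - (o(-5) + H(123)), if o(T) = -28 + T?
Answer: 24458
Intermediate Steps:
H(X) = 144 (H(X) = 12*12 = 144)
24569 - (o(-5) + H(123)) = 24569 - ((-28 - 5) + 144) = 24569 - (-33 + 144) = 24569 - 1*111 = 24569 - 111 = 24458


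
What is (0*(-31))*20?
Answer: 0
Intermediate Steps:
(0*(-31))*20 = 0*20 = 0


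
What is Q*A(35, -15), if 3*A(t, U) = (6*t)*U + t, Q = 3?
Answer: -3115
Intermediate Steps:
A(t, U) = t/3 + 2*U*t (A(t, U) = ((6*t)*U + t)/3 = (6*U*t + t)/3 = (t + 6*U*t)/3 = t/3 + 2*U*t)
Q*A(35, -15) = 3*((⅓)*35*(1 + 6*(-15))) = 3*((⅓)*35*(1 - 90)) = 3*((⅓)*35*(-89)) = 3*(-3115/3) = -3115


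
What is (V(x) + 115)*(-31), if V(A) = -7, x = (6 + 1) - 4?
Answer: -3348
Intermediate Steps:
x = 3 (x = 7 - 4 = 3)
(V(x) + 115)*(-31) = (-7 + 115)*(-31) = 108*(-31) = -3348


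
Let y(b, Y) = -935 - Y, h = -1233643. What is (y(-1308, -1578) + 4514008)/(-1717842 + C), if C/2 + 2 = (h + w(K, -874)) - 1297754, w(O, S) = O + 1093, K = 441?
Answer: -4514651/6777572 ≈ -0.66612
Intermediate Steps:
w(O, S) = 1093 + O
C = -5059730 (C = -4 + 2*((-1233643 + (1093 + 441)) - 1297754) = -4 + 2*((-1233643 + 1534) - 1297754) = -4 + 2*(-1232109 - 1297754) = -4 + 2*(-2529863) = -4 - 5059726 = -5059730)
(y(-1308, -1578) + 4514008)/(-1717842 + C) = ((-935 - 1*(-1578)) + 4514008)/(-1717842 - 5059730) = ((-935 + 1578) + 4514008)/(-6777572) = (643 + 4514008)*(-1/6777572) = 4514651*(-1/6777572) = -4514651/6777572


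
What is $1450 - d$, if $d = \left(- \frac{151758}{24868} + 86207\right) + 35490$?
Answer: $- \frac{1495075319}{12434} \approx -1.2024 \cdot 10^{5}$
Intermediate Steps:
$d = \frac{1513104619}{12434}$ ($d = \left(\left(-151758\right) \frac{1}{24868} + 86207\right) + 35490 = \left(- \frac{75879}{12434} + 86207\right) + 35490 = \frac{1071821959}{12434} + 35490 = \frac{1513104619}{12434} \approx 1.2169 \cdot 10^{5}$)
$1450 - d = 1450 - \frac{1513104619}{12434} = - \frac{1495075319}{12434}$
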